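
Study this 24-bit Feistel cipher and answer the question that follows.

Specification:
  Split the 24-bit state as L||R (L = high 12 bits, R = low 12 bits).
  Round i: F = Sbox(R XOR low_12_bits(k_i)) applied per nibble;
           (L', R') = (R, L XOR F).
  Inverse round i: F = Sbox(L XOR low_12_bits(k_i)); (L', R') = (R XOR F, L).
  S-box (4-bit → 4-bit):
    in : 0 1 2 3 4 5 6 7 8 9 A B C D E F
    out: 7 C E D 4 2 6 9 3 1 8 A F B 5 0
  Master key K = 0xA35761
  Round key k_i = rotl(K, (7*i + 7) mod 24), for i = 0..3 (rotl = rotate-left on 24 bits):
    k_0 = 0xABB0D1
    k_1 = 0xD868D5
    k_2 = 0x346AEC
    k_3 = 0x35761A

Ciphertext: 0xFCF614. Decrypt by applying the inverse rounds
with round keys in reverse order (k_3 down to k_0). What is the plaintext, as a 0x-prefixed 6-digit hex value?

0x7A6888

s_0 = ciphertext = 0xFCF614
s_1 = InvRound(s_0, k_3) = 0x7A6FCF
s_2 = InvRound(s_1, k_2) = 0x4877A6
s_3 = InvRound(s_2, k_1) = 0x888487
s_4 = InvRound(s_3, k_0) = 0x7A6888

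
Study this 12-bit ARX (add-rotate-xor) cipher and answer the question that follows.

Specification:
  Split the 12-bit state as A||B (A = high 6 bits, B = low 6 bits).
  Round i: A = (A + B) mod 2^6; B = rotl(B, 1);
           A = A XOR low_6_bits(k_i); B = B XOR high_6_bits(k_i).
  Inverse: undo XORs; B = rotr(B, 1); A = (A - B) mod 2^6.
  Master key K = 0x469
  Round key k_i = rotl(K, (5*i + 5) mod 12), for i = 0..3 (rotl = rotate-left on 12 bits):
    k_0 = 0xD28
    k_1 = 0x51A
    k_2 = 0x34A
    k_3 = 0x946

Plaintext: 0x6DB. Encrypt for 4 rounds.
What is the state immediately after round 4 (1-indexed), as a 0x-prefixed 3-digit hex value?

s_0 = plaintext = 0x6DB
s_1 = Round(s_0, k_0) = 0x782
s_2 = Round(s_1, k_1) = 0xE90
s_3 = Round(s_2, k_2) = 0x02D
s_4 = Round(s_3, k_3) = 0xAFE

0xAFE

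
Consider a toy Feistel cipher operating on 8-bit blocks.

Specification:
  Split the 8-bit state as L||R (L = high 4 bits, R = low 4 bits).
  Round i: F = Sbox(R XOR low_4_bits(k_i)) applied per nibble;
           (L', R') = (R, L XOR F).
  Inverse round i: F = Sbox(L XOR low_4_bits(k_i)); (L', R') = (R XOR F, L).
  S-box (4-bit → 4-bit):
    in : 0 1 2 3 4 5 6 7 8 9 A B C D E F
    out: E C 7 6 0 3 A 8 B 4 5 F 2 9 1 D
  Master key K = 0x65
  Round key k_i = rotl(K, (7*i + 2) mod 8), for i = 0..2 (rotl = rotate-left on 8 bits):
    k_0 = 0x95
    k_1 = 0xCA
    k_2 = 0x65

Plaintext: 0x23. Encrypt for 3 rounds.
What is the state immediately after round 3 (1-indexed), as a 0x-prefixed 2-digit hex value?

0x44

s_0 = plaintext = 0x23
s_1 = Round(s_0, k_0) = 0x38
s_2 = Round(s_1, k_1) = 0x84
s_3 = Round(s_2, k_2) = 0x44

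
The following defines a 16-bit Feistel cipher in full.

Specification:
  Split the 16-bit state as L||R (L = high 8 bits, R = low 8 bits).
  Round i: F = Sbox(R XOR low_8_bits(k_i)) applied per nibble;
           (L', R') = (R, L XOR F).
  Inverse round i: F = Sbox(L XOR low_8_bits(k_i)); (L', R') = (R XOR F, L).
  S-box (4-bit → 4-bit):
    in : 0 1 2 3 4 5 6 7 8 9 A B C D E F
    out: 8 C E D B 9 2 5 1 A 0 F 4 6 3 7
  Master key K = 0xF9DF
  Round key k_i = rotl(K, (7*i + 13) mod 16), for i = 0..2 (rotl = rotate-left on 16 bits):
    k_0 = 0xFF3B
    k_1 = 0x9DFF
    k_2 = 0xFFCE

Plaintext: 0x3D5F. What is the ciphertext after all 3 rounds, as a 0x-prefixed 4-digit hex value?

s_0 = plaintext = 0x3D5F
s_1 = Round(s_0, k_0) = 0x5F16
s_2 = Round(s_1, k_1) = 0x1665
s_3 = Round(s_2, k_2) = 0x6519

0x6519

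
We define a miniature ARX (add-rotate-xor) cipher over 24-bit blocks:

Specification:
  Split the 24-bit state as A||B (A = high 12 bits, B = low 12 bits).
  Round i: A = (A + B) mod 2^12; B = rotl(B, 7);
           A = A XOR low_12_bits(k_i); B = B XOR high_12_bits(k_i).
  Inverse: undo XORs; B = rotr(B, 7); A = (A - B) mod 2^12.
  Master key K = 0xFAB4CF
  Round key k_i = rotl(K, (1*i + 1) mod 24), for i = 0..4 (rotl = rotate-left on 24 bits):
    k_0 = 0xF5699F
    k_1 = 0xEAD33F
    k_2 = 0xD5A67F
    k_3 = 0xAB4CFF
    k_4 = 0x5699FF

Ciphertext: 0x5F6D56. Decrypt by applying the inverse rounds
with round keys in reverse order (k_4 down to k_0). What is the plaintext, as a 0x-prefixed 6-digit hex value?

s_0 = ciphertext = 0x5F6D56
s_1 = InvRound(s_0, k_4) = 0x4197F0
s_2 = InvRound(s_1, k_3) = 0x04C89A
s_3 = InvRound(s_2, k_2) = 0xE2880B
s_4 = InvRound(s_3, k_1) = 0x84A4CD
s_5 = InvRound(s_4, k_0) = 0xE5E377

0xE5E377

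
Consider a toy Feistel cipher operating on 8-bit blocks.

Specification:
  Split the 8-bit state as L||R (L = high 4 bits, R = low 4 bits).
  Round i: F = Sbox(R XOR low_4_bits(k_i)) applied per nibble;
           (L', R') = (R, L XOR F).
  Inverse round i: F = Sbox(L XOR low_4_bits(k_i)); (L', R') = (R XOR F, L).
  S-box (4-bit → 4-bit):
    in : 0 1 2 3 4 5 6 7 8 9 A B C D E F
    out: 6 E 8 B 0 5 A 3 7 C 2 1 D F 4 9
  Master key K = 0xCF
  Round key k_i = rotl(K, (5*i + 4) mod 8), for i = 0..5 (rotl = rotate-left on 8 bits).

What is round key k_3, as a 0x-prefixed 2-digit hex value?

K = 0xCF
k_0 = rotl(K, (5*0+4) mod 8) = rotl(K, 4) = 0xFC
k_1 = rotl(K, (5*1+4) mod 8) = rotl(K, 1) = 0x9F
k_2 = rotl(K, (5*2+4) mod 8) = rotl(K, 6) = 0xF3
k_3 = rotl(K, (5*3+4) mod 8) = rotl(K, 3) = 0x7E

0x7E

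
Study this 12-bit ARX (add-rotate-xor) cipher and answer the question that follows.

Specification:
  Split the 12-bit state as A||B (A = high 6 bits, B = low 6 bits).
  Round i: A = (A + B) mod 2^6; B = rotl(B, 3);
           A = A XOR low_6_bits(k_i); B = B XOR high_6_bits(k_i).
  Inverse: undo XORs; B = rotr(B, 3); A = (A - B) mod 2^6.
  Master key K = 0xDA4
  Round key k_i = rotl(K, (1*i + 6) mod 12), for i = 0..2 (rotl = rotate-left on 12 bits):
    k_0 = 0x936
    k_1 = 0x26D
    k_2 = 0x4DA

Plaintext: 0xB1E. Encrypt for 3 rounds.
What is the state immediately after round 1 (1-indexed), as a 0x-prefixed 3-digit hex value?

0xF17

s_0 = plaintext = 0xB1E
s_1 = Round(s_0, k_0) = 0xF17
s_2 = Round(s_1, k_1) = 0xFB3
s_3 = Round(s_2, k_2) = 0xACD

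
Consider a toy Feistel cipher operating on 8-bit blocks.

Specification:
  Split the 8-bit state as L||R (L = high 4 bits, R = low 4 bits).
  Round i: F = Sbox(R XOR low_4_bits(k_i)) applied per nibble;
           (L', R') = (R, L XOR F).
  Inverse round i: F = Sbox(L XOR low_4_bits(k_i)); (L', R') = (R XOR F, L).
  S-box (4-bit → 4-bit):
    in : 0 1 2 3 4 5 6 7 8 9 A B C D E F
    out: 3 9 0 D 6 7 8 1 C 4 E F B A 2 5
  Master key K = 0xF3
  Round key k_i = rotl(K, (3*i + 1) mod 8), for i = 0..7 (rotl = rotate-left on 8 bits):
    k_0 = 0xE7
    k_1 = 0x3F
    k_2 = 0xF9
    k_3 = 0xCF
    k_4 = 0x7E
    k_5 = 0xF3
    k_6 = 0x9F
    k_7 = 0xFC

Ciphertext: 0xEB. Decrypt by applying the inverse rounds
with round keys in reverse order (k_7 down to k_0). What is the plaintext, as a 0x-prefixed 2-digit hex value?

0x8A

s_0 = ciphertext = 0xEB
s_1 = InvRound(s_0, k_7) = 0xBE
s_2 = InvRound(s_1, k_6) = 0x8B
s_3 = InvRound(s_2, k_5) = 0x48
s_4 = InvRound(s_3, k_4) = 0x64
s_5 = InvRound(s_4, k_3) = 0x06
s_6 = InvRound(s_5, k_2) = 0x20
s_7 = InvRound(s_6, k_1) = 0xA2
s_8 = InvRound(s_7, k_0) = 0x8A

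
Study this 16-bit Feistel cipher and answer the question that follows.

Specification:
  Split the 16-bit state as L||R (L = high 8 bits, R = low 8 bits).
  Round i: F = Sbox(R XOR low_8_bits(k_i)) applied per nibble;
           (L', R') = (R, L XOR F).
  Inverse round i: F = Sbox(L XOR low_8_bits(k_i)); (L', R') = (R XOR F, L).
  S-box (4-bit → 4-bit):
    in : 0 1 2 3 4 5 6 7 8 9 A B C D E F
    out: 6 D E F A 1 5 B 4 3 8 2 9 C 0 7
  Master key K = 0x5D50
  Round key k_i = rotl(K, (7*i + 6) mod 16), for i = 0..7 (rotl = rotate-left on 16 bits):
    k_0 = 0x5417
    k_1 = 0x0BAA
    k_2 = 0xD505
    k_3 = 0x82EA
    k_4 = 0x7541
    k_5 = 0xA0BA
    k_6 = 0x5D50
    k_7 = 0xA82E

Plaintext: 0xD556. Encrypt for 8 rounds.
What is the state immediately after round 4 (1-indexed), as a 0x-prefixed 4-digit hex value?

s_0 = plaintext = 0xD556
s_1 = Round(s_0, k_0) = 0x5678
s_2 = Round(s_1, k_1) = 0x7898
s_3 = Round(s_2, k_2) = 0x9844
s_4 = Round(s_3, k_3) = 0x4418
s_5 = Round(s_4, k_4) = 0x1857
s_6 = Round(s_5, k_5) = 0x5714
s_7 = Round(s_6, k_6) = 0x14FD
s_8 = Round(s_7, k_7) = 0xFDDB

0x4418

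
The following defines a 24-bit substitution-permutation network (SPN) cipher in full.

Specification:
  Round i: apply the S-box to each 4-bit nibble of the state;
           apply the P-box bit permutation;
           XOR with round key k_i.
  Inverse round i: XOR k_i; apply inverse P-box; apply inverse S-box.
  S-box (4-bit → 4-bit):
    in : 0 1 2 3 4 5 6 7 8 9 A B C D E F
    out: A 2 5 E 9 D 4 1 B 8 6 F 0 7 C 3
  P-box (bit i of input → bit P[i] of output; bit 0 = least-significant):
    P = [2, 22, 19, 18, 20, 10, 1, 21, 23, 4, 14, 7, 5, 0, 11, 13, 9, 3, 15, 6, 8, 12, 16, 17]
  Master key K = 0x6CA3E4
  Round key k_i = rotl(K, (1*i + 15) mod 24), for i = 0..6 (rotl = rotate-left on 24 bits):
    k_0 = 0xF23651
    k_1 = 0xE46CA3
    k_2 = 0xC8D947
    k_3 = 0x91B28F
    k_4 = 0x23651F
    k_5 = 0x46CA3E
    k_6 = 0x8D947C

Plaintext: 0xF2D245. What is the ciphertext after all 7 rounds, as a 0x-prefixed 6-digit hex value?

0x755762

s_0 = plaintext = 0xF2D245
s_1 = Round(s_0, k_0) = 0x4EED74
s_2 = Round(s_1, k_1) = 0x7285F7
s_3 = Round(s_2, k_2) = 0x583EE2
s_4 = Round(s_3, k_3) = 0xBAD940
s_5 = Round(s_4, k_4) = 0x54FCB6
s_6 = Round(s_5, k_5) = 0x7DCD5D
s_7 = Round(s_6, k_6) = 0x755762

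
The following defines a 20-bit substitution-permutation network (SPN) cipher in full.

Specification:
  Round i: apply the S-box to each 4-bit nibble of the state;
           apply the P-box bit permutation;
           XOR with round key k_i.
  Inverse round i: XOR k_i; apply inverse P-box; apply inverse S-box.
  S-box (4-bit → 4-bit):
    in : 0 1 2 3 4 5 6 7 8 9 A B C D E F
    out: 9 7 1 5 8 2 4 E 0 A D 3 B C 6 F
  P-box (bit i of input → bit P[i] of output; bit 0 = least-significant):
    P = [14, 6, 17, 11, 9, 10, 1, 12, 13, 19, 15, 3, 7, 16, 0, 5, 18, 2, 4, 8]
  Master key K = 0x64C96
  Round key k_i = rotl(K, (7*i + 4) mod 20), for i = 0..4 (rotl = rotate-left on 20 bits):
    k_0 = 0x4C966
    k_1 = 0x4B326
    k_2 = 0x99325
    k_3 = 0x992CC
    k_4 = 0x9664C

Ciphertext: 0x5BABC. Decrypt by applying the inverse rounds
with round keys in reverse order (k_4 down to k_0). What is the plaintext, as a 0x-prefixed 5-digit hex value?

s_0 = ciphertext = 0x5BABC
s_1 = InvRound(s_0, k_4) = 0x30E9C
s_2 = InvRound(s_1, k_3) = 0x68E97
s_3 = InvRound(s_2, k_2) = 0xAC57D
s_4 = InvRound(s_3, k_1) = 0x36CF1
s_5 = InvRound(s_4, k_0) = 0xF13E6

0xF13E6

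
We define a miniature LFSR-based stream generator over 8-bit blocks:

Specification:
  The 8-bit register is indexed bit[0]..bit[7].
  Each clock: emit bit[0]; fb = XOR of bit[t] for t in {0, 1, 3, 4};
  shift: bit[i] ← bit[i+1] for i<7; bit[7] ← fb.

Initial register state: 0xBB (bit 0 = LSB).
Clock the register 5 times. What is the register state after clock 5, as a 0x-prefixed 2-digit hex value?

reg_0 = 0xBB
clock 1: out=1, reg = 0x5D
clock 2: out=1, reg = 0xAE
clock 3: out=0, reg = 0x57
clock 4: out=1, reg = 0xAB
clock 5: out=1, reg = 0xD5

0xD5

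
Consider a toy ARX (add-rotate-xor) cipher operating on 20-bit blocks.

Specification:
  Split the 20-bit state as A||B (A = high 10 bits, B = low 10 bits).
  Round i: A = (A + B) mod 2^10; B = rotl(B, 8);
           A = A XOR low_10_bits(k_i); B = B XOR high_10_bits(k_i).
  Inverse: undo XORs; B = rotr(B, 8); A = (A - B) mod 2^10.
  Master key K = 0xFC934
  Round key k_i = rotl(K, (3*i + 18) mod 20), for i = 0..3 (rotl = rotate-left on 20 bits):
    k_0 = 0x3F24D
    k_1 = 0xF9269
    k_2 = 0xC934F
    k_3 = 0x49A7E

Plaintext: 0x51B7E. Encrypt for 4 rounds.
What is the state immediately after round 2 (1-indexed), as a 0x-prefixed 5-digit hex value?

s_0 = plaintext = 0x51B7E
s_1 = Round(s_0, k_0) = 0xA2623
s_2 = Round(s_1, k_1) = 0xB146C
s_3 = Round(s_2, k_2) = 0x1FB3F
s_4 = Round(s_3, k_3) = 0x70EE9

0xB146C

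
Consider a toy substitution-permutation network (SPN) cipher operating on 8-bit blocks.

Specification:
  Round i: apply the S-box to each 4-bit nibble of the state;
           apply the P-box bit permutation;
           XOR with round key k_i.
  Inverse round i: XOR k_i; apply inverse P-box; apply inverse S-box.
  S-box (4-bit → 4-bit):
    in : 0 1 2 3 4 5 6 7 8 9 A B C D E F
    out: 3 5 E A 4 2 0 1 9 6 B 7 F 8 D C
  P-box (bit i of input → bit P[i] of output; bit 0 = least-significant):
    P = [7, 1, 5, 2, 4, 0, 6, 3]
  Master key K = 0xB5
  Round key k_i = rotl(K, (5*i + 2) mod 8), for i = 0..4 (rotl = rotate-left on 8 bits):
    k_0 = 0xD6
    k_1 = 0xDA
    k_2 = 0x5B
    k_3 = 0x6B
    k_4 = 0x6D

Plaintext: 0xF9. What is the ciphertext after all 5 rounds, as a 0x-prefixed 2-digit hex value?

0xC6

s_0 = plaintext = 0xF9
s_1 = Round(s_0, k_0) = 0xBC
s_2 = Round(s_1, k_1) = 0x2D
s_3 = Round(s_2, k_2) = 0x16
s_4 = Round(s_3, k_3) = 0x3B
s_5 = Round(s_4, k_4) = 0xC6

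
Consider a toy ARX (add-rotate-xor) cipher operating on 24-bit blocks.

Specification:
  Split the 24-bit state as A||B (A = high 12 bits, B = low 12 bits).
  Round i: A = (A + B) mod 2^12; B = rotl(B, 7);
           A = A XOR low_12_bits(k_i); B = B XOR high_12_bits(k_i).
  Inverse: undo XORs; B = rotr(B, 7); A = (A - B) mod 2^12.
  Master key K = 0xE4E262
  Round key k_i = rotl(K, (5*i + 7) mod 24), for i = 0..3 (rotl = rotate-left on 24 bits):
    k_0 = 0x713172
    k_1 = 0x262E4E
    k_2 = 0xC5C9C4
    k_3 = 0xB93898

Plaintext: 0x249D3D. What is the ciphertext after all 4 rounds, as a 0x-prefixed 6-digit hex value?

0xE36946

s_0 = plaintext = 0x249D3D
s_1 = Round(s_0, k_0) = 0xEF49FA
s_2 = Round(s_1, k_1) = 0x6A0F2D
s_3 = Round(s_2, k_2) = 0xC09AA5
s_4 = Round(s_3, k_3) = 0xE36946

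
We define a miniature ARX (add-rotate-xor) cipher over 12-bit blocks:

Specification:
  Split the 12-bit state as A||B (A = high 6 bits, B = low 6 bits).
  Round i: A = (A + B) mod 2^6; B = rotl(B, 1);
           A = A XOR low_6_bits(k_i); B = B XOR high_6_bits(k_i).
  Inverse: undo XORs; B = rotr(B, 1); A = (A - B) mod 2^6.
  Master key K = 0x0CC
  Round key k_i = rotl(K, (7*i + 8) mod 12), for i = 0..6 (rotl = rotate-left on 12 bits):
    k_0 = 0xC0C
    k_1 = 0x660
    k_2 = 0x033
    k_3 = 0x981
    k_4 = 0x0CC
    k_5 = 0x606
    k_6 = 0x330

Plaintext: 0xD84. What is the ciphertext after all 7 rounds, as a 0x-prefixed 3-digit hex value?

s_0 = plaintext = 0xD84
s_1 = Round(s_0, k_0) = 0xDB8
s_2 = Round(s_1, k_1) = 0x3A8
s_3 = Round(s_2, k_2) = 0x151
s_4 = Round(s_3, k_3) = 0x5C4
s_5 = Round(s_4, k_4) = 0x5CB
s_6 = Round(s_5, k_5) = 0x90E
s_7 = Round(s_6, k_6) = 0x090

0x090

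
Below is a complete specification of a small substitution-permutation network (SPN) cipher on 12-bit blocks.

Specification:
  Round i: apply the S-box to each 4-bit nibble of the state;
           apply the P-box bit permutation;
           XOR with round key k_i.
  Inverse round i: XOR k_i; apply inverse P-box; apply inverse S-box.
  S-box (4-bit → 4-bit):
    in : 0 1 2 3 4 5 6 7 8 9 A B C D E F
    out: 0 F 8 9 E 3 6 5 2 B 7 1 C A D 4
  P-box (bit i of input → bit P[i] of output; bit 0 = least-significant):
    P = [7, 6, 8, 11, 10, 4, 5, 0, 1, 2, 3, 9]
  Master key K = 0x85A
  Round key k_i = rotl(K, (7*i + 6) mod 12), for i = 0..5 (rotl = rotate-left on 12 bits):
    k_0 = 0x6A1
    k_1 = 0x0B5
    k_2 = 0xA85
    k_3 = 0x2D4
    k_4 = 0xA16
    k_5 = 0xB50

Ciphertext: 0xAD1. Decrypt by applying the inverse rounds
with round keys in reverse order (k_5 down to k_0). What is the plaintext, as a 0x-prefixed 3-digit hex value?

0xA0E

s_0 = ciphertext = 0xAD1
s_1 = InvRound(s_0, k_5) = 0x027
s_2 = InvRound(s_1, k_4) = 0x242
s_3 = InvRound(s_2, k_3) = 0x58B
s_4 = InvRound(s_3, k_2) = 0x1BC
s_5 = InvRound(s_4, k_1) = 0xF2F
s_6 = InvRound(s_5, k_0) = 0xA0E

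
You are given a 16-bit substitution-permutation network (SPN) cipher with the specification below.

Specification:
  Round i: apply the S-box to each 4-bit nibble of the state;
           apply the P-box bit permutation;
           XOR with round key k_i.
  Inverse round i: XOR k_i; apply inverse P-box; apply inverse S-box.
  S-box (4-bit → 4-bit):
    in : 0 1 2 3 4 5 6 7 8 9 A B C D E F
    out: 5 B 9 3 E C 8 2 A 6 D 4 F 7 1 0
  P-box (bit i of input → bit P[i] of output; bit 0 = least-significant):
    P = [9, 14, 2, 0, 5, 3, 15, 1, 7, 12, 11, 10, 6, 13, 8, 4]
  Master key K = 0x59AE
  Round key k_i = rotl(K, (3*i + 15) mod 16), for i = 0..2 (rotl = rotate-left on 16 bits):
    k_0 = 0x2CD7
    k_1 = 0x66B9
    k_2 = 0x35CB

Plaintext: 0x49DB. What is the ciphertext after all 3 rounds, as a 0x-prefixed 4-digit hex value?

0xDED7

s_0 = plaintext = 0x49DB
s_1 = Round(s_0, k_0) = 0x95EB
s_2 = Round(s_1, k_1) = 0x4B9D
s_3 = Round(s_2, k_2) = 0xDED7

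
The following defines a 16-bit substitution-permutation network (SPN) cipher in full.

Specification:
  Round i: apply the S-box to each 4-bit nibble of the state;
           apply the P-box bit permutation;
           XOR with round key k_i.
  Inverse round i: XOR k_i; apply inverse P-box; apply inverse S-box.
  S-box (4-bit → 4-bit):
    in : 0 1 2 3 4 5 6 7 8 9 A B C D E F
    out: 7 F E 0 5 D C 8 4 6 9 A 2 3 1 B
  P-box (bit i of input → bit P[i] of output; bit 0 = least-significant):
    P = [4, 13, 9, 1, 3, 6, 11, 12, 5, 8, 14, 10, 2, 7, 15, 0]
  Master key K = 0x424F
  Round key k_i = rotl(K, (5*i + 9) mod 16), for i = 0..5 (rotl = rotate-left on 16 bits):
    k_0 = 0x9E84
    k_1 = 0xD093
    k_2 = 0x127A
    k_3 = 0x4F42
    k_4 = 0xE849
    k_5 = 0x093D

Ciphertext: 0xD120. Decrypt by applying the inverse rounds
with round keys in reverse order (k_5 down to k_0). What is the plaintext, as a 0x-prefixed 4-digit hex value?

s_0 = ciphertext = 0xD120
s_1 = InvRound(s_0, k_5) = 0x585E
s_2 = InvRound(s_1, k_4) = 0x537F
s_3 = InvRound(s_2, k_3) = 0xAA5E
s_4 = InvRound(s_3, k_2) = 0x4E6C
s_5 = InvRound(s_4, k_1) = 0x1A15
s_6 = InvRound(s_5, k_0) = 0x273E

0x273E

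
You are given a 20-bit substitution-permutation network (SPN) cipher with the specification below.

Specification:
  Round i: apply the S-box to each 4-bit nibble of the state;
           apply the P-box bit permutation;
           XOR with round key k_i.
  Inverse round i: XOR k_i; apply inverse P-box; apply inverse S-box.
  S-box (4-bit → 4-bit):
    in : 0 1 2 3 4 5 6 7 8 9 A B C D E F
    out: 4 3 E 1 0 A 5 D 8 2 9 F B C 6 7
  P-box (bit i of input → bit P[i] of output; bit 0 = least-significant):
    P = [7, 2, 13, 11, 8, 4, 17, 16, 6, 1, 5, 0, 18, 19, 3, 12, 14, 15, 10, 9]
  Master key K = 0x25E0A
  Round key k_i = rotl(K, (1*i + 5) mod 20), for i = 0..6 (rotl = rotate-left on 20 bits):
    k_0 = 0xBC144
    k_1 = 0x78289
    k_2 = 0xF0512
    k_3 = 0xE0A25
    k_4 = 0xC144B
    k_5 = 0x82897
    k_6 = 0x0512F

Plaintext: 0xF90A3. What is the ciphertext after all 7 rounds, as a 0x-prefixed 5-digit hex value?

s_0 = plaintext = 0xF90A3
s_1 = Round(s_0, k_0) = 0x204E4
s_2 = Round(s_1, k_1) = 0x50491
s_3 = Round(s_2, k_2) = 0xF878E
s_4 = Round(s_3, k_3) = 0xFFE40
s_5 = Round(s_4, k_4) = 0x0F061
s_6 = Round(s_5, k_5) = 0x62D3B
s_7 = Round(s_6, k_6) = 0x82C82

0x82C82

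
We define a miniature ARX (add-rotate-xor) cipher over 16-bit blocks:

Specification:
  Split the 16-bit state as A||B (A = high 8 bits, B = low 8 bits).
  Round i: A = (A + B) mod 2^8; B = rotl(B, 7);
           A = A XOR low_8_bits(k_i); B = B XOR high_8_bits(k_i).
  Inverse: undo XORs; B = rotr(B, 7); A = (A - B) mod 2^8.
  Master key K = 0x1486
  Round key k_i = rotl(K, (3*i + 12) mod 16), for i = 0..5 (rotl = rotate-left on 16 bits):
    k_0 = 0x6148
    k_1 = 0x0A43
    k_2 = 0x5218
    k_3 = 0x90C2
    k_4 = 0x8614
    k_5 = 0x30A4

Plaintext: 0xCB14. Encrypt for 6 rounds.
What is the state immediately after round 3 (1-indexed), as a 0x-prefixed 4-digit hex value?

0x188D

s_0 = plaintext = 0xCB14
s_1 = Round(s_0, k_0) = 0x976B
s_2 = Round(s_1, k_1) = 0x41BF
s_3 = Round(s_2, k_2) = 0x188D
s_4 = Round(s_3, k_3) = 0x6756
s_5 = Round(s_4, k_4) = 0xA9AD
s_6 = Round(s_5, k_5) = 0xF2E6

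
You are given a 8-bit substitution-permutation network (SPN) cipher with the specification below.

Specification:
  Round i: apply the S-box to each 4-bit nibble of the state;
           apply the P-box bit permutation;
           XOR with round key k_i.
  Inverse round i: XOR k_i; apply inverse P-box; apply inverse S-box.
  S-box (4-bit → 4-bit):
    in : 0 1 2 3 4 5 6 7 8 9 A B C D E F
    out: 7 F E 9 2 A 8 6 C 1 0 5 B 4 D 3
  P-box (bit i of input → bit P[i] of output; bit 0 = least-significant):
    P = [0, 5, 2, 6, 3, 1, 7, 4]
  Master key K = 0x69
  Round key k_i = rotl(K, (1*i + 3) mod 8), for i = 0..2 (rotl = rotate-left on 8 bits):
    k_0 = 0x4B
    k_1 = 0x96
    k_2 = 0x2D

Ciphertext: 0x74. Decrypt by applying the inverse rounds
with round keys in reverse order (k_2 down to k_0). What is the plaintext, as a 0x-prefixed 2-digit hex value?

s_0 = ciphertext = 0x74
s_1 = InvRound(s_0, k_2) = 0x33
s_2 = InvRound(s_1, k_1) = 0xD0
s_3 = InvRound(s_2, k_0) = 0x19

0x19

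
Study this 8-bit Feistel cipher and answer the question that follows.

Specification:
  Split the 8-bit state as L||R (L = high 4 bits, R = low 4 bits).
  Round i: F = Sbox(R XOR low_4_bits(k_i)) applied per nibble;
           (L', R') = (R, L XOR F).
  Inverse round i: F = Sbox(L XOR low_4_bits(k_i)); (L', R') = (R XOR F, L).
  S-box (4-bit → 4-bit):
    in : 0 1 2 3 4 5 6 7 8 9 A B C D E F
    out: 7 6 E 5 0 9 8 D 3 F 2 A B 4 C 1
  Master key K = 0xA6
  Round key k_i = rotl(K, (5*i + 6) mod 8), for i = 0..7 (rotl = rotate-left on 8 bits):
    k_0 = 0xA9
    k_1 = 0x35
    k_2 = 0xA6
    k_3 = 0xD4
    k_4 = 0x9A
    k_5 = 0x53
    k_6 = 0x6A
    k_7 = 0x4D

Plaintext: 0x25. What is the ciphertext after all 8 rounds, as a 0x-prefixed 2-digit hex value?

0xB8

s_0 = plaintext = 0x25
s_1 = Round(s_0, k_0) = 0x59
s_2 = Round(s_1, k_1) = 0x9E
s_3 = Round(s_2, k_2) = 0xEA
s_4 = Round(s_3, k_3) = 0xA2
s_5 = Round(s_4, k_4) = 0x29
s_6 = Round(s_5, k_5) = 0x90
s_7 = Round(s_6, k_6) = 0x0B
s_8 = Round(s_7, k_7) = 0xB8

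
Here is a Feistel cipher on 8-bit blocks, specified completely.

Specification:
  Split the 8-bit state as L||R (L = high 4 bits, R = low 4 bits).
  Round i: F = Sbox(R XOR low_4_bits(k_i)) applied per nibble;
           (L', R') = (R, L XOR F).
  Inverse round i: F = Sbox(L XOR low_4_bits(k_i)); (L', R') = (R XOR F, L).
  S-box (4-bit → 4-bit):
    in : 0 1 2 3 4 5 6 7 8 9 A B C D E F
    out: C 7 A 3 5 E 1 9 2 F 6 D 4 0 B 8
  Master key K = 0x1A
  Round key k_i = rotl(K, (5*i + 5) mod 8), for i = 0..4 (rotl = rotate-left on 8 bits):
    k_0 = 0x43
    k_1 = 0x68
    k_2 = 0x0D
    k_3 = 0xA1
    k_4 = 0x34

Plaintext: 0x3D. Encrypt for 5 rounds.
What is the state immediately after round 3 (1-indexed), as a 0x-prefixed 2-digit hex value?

0x1C

s_0 = plaintext = 0x3D
s_1 = Round(s_0, k_0) = 0xD8
s_2 = Round(s_1, k_1) = 0x81
s_3 = Round(s_2, k_2) = 0x1C
s_4 = Round(s_3, k_3) = 0xC1
s_5 = Round(s_4, k_4) = 0x12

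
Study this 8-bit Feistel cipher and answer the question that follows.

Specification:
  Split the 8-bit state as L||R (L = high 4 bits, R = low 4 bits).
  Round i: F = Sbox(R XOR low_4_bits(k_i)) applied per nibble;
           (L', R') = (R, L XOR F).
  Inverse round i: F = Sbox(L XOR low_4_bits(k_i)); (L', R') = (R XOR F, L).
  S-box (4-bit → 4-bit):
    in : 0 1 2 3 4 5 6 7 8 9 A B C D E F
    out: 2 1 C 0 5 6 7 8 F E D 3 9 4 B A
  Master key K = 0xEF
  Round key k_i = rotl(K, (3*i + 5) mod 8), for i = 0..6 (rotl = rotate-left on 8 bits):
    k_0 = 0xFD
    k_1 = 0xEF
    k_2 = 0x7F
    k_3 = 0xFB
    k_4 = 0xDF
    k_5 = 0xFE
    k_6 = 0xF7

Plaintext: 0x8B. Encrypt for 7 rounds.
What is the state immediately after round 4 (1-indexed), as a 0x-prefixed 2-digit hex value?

s_0 = plaintext = 0x8B
s_1 = Round(s_0, k_0) = 0xBF
s_2 = Round(s_1, k_1) = 0xF9
s_3 = Round(s_2, k_2) = 0x98
s_4 = Round(s_3, k_3) = 0x89
s_5 = Round(s_4, k_4) = 0x9F
s_6 = Round(s_5, k_5) = 0xF8
s_7 = Round(s_6, k_6) = 0x85

0x89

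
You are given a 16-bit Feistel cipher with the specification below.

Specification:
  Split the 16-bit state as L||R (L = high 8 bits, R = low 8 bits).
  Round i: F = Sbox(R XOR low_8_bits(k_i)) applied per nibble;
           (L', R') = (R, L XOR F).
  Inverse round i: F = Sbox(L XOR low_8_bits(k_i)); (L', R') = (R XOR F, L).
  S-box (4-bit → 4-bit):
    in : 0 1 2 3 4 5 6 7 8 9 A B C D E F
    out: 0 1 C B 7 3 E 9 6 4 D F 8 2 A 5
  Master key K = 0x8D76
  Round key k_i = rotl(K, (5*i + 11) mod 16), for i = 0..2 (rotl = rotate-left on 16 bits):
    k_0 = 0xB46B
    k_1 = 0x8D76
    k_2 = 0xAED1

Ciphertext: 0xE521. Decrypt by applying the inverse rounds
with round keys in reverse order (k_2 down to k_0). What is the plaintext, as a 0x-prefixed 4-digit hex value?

0x5C45

s_0 = ciphertext = 0xE521
s_1 = InvRound(s_0, k_2) = 0x96E5
s_2 = InvRound(s_1, k_1) = 0x4596
s_3 = InvRound(s_2, k_0) = 0x5C45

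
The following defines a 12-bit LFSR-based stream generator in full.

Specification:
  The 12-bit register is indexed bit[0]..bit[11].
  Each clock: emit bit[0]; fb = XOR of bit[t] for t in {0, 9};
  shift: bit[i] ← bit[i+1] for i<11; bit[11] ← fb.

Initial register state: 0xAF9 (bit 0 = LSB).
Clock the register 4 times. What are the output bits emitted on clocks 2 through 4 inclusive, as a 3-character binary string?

001

reg_0 = 0xAF9
clock 1: out=1, reg = 0x57C
clock 2: out=0, reg = 0x2BE
clock 3: out=0, reg = 0x95F
clock 4: out=1, reg = 0xCAF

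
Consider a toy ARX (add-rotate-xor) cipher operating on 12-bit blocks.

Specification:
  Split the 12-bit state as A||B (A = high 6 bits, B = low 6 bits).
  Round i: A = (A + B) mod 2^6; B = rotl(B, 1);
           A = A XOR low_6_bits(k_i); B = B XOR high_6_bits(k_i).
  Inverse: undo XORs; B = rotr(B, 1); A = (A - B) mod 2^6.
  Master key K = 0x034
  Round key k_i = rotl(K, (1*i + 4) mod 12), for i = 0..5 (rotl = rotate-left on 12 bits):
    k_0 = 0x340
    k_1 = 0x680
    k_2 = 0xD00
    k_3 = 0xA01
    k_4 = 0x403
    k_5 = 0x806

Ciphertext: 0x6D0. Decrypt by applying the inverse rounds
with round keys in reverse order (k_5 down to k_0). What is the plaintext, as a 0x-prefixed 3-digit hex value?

s_0 = ciphertext = 0x6D0
s_1 = InvRound(s_0, k_5) = 0x158
s_2 = InvRound(s_1, k_4) = 0x084
s_3 = InvRound(s_2, k_3) = 0xB56
s_4 = InvRound(s_3, k_2) = 0x711
s_5 = InvRound(s_4, k_1) = 0xDE5
s_6 = InvRound(s_5, k_0) = 0x8D4

0x8D4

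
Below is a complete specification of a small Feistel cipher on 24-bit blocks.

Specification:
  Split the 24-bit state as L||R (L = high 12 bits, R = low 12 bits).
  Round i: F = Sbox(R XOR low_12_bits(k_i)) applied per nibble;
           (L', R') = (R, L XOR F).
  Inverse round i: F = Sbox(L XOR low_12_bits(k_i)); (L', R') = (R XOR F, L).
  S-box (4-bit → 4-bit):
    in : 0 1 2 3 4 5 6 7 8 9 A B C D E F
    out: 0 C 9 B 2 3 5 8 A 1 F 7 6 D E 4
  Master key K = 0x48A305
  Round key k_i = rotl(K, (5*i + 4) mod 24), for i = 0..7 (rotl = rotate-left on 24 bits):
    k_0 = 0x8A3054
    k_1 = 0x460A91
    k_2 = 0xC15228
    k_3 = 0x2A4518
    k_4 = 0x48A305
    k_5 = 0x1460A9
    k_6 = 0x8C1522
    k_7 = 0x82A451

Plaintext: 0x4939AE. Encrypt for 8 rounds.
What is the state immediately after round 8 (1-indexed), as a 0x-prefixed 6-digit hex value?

s_0 = plaintext = 0x4939AE
s_1 = Round(s_0, k_0) = 0x9AE5DC
s_2 = Round(s_1, k_1) = 0x5DCD83
s_3 = Round(s_2, k_2) = 0xD8312B
s_4 = Round(s_3, k_3) = 0x12BF38
s_5 = Round(s_4, k_4) = 0xF38796
s_6 = Round(s_5, k_5) = 0x79678C
s_7 = Round(s_6, k_6) = 0x78CE68
s_8 = Round(s_7, k_7) = 0xE6883D

0xE6883D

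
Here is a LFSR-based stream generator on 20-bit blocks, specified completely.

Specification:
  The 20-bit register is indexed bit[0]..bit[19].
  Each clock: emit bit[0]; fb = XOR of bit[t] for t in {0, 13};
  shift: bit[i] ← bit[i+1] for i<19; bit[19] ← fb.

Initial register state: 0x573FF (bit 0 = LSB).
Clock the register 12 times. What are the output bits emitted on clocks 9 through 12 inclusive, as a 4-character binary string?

reg_0 = 0x573FF
clock 1: out=1, reg = 0x2B9FF
clock 2: out=1, reg = 0x15CFF
clock 3: out=1, reg = 0x8AE7F
clock 4: out=1, reg = 0x4573F
clock 5: out=1, reg = 0xA2B9F
clock 6: out=1, reg = 0x515CF
clock 7: out=1, reg = 0xA8AE7
clock 8: out=1, reg = 0xD4573
clock 9: out=1, reg = 0xEA2B9
clock 10: out=1, reg = 0x7515C
clock 11: out=0, reg = 0x3A8AE
clock 12: out=0, reg = 0x9D457

1100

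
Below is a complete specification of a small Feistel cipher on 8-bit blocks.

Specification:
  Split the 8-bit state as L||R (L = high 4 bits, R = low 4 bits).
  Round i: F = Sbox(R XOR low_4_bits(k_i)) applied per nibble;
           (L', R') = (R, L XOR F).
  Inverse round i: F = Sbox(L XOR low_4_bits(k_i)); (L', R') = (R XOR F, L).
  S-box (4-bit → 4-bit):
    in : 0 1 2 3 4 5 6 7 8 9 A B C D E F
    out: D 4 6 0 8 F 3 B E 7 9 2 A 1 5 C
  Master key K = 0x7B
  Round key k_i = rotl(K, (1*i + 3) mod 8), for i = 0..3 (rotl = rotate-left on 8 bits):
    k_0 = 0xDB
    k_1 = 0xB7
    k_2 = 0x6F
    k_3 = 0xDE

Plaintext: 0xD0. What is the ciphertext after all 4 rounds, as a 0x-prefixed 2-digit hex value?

s_0 = plaintext = 0xD0
s_1 = Round(s_0, k_0) = 0x0F
s_2 = Round(s_1, k_1) = 0xFE
s_3 = Round(s_2, k_2) = 0xEB
s_4 = Round(s_3, k_3) = 0xB1

0xB1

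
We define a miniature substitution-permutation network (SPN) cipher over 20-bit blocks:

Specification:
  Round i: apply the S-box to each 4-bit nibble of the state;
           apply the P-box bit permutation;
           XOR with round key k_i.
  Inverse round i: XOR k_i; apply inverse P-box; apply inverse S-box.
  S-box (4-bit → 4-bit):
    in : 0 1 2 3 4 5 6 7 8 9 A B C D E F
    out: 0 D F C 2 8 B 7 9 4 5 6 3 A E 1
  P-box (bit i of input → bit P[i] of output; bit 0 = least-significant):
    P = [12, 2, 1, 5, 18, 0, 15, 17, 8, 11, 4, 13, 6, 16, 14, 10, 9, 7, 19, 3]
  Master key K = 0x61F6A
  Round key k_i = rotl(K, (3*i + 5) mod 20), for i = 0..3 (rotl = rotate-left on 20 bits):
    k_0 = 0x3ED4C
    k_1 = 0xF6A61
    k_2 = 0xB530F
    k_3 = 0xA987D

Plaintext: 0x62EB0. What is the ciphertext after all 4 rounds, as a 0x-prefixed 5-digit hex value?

s_0 = plaintext = 0x62EB0
s_1 = Round(s_0, k_0) = 0x20395
s_2 = Round(s_1, k_1) = 0x7C8D9
s_3 = Round(s_2, k_2) = 0x070CC
s_4 = Round(s_3, k_3) = 0xFC838

0xFC838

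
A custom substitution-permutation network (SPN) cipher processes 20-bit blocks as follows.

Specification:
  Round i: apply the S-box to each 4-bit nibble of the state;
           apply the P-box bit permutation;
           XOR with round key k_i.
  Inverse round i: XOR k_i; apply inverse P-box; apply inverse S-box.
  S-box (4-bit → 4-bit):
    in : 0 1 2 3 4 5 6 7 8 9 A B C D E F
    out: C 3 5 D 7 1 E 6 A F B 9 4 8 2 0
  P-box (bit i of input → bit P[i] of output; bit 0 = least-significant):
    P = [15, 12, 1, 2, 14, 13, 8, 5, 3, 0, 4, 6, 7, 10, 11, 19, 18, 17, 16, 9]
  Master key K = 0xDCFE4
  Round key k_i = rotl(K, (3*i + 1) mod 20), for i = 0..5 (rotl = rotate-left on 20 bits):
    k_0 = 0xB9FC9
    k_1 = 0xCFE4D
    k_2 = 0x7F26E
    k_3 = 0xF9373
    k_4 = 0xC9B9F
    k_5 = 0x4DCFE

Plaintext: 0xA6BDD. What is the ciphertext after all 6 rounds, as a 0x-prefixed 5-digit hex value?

0x85802

s_0 = plaintext = 0xA6BDD
s_1 = Round(s_0, k_0) = 0x591A5
s_2 = Round(s_1, k_1) = 0x012E4
s_3 = Round(s_2, k_2) = 0x644F4
s_4 = Round(s_3, k_3) = 0xC0DE8
s_5 = Round(s_4, k_4) = 0x5A3DB
s_6 = Round(s_5, k_5) = 0x85802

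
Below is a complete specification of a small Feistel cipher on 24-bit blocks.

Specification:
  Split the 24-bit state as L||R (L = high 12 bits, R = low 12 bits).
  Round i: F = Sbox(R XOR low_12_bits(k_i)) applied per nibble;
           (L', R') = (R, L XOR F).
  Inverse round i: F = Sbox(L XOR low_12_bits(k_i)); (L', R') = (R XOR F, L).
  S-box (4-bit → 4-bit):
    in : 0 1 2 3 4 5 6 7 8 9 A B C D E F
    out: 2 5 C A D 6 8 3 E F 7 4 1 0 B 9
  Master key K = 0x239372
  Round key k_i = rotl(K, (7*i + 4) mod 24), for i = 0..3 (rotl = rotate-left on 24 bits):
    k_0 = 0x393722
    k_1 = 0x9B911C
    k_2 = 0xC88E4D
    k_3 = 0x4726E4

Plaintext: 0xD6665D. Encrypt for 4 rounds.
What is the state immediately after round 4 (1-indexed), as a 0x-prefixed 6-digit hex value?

0xB489F6

s_0 = plaintext = 0xD6665D
s_1 = Round(s_0, k_0) = 0x65D85F
s_2 = Round(s_1, k_1) = 0x85F987
s_3 = Round(s_2, k_2) = 0x987B48
s_4 = Round(s_3, k_3) = 0xB489F6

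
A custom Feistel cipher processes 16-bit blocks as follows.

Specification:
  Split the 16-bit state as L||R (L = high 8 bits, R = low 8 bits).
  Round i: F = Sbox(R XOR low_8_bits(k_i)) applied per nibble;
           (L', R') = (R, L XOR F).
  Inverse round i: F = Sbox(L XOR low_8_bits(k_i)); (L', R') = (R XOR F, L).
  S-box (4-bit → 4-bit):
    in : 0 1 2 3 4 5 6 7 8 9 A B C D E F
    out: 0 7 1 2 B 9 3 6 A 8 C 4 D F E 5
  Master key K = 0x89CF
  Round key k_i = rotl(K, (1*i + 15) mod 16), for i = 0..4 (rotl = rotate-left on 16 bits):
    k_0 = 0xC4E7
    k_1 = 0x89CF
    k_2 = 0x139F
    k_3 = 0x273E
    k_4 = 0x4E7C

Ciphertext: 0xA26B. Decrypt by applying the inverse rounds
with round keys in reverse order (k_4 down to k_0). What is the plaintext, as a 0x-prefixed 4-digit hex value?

s_0 = ciphertext = 0xA26B
s_1 = InvRound(s_0, k_4) = 0x95A2
s_2 = InvRound(s_1, k_3) = 0x6695
s_3 = InvRound(s_2, k_2) = 0xCD66
s_4 = InvRound(s_3, k_1) = 0x67CD
s_5 = InvRound(s_4, k_0) = 0x6D67

0x6D67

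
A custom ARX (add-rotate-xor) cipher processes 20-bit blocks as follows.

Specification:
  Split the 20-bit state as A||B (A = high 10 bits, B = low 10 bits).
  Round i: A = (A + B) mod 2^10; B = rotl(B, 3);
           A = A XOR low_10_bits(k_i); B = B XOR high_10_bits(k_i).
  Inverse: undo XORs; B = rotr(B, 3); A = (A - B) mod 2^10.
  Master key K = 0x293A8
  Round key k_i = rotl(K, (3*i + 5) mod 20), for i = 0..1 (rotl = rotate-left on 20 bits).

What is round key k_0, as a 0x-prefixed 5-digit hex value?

K = 0x293A8
k_0 = rotl(K, (3*0+5) mod 20) = rotl(K, 5) = 0x27505

0x27505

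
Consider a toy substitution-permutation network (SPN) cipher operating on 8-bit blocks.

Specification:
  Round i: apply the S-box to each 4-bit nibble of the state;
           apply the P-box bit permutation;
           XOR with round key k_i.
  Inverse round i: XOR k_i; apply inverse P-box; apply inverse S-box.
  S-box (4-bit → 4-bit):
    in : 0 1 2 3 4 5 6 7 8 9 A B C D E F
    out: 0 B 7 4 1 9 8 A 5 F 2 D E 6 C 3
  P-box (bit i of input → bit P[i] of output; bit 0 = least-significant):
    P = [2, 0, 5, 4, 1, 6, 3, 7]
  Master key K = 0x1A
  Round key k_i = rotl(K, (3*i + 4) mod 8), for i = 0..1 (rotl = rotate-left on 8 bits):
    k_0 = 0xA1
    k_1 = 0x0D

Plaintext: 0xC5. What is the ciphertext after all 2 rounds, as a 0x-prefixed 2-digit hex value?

0xEC

s_0 = plaintext = 0xC5
s_1 = Round(s_0, k_0) = 0x7D
s_2 = Round(s_1, k_1) = 0xEC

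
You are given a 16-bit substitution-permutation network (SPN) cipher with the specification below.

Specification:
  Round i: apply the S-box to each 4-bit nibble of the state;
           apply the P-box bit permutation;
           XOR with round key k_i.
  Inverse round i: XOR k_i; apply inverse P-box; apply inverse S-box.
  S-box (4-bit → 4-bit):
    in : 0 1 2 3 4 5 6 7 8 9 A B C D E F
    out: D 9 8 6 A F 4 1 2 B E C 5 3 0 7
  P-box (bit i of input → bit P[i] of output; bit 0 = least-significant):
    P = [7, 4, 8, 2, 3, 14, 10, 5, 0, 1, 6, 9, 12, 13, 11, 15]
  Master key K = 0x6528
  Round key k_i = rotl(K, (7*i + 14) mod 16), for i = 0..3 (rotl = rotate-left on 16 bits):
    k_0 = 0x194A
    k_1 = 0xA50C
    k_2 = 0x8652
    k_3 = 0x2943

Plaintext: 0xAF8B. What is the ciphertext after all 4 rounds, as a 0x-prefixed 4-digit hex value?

s_0 = plaintext = 0xAF8B
s_1 = Round(s_0, k_0) = 0xF00D
s_2 = Round(s_1, k_1) = 0x9BF5
s_3 = Round(s_2, k_2) = 0x718E
s_4 = Round(s_3, k_3) = 0x7B42

0x7B42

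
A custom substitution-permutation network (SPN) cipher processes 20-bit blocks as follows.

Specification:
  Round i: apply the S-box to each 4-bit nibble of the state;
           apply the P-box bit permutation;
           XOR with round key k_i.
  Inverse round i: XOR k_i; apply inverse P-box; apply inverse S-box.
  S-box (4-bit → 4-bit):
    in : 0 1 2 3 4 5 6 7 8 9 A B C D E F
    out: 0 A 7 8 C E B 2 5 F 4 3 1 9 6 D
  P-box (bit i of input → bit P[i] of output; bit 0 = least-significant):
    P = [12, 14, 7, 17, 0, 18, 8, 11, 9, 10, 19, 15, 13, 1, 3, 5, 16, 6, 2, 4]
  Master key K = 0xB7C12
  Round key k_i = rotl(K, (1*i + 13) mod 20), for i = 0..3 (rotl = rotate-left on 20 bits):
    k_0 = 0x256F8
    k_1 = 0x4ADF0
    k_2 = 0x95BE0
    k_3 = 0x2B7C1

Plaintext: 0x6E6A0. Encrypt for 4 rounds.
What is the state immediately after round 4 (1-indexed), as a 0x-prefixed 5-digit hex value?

0x2FF3A

s_0 = plaintext = 0x6E6A0
s_1 = Round(s_0, k_0) = 0x3D1A2
s_2 = Round(s_1, k_1) = 0x45840
s_3 = Round(s_2, k_2) = 0x150DE
s_4 = Round(s_3, k_3) = 0x2FF3A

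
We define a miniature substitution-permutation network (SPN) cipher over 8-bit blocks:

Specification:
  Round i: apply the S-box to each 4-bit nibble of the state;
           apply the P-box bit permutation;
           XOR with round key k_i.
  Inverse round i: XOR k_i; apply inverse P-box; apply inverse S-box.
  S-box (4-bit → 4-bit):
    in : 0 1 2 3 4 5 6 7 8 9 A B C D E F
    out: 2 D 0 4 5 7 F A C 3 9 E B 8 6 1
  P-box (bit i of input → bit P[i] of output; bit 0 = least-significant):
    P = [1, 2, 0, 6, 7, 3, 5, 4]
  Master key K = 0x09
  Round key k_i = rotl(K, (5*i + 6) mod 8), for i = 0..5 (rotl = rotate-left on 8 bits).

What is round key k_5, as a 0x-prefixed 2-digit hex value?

K = 0x09
k_0 = rotl(K, (5*0+6) mod 8) = rotl(K, 6) = 0x42
k_1 = rotl(K, (5*1+6) mod 8) = rotl(K, 3) = 0x48
k_2 = rotl(K, (5*2+6) mod 8) = rotl(K, 0) = 0x09
k_3 = rotl(K, (5*3+6) mod 8) = rotl(K, 5) = 0x21
k_4 = rotl(K, (5*4+6) mod 8) = rotl(K, 2) = 0x24
k_5 = rotl(K, (5*5+6) mod 8) = rotl(K, 7) = 0x84

0x84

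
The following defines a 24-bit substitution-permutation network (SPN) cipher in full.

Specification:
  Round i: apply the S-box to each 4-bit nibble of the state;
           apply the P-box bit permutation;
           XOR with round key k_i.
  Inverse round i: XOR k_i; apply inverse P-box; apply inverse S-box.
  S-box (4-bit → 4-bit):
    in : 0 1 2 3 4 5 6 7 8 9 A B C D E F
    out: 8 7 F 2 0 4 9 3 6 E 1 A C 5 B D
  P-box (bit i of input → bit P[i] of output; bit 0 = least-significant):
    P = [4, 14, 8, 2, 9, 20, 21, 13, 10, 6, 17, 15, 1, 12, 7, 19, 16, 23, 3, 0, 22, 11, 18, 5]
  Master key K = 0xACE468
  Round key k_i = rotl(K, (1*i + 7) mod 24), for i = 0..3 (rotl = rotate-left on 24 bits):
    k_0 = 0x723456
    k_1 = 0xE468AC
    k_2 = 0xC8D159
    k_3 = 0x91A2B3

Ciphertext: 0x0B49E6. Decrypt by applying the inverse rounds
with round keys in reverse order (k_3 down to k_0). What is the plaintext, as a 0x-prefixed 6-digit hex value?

0x8B0882

s_0 = ciphertext = 0x0B49E6
s_1 = InvRound(s_0, k_3) = 0x3B09E2
s_2 = InvRound(s_1, k_2) = 0xE21C87
s_3 = InvRound(s_2, k_1) = 0xCC7D03
s_4 = InvRound(s_3, k_0) = 0x8B0882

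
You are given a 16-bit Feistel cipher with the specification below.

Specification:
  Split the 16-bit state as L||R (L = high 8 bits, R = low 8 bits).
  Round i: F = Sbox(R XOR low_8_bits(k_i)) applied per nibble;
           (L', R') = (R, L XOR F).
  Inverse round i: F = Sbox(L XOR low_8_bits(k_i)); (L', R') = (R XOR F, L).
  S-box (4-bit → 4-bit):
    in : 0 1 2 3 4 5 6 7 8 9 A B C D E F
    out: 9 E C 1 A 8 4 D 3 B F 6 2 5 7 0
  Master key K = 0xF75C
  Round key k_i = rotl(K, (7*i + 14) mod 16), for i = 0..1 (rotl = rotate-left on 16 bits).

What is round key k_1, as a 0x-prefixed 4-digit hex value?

K = 0xF75C
k_0 = rotl(K, (7*0+14) mod 16) = rotl(K, 14) = 0x3DD7
k_1 = rotl(K, (7*1+14) mod 16) = rotl(K, 5) = 0xEB9E

0xEB9E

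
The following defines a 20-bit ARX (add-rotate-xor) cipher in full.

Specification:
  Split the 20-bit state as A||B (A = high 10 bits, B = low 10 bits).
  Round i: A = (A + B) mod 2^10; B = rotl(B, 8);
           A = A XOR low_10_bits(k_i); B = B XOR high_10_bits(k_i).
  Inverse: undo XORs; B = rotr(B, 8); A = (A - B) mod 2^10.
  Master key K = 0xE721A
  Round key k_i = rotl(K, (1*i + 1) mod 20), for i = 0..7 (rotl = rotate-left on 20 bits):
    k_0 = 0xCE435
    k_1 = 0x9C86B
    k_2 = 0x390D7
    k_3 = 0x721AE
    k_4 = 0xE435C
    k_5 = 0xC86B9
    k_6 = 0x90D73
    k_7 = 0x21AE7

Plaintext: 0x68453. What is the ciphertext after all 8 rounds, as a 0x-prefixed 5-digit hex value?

0xD1871

s_0 = plaintext = 0x68453
s_1 = Round(s_0, k_0) = 0x7042D
s_2 = Round(s_1, k_1) = 0x61779
s_3 = Round(s_2, k_2) = 0x0A53A
s_4 = Round(s_3, k_3) = 0x33786
s_5 = Round(s_4, k_4) = 0xC3D71
s_6 = Round(s_5, k_5) = 0x8E67D
s_7 = Round(s_6, k_6) = 0x717DC
s_8 = Round(s_7, k_7) = 0xD1871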